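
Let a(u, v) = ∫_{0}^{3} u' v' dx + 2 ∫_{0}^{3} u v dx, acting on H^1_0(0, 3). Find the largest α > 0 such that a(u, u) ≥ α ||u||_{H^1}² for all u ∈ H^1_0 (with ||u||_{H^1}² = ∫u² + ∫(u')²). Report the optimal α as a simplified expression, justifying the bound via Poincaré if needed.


α = 1

Coercivity of a(·,·) on H^1_0(0, 3) means a(u, u) ≥ α ||u||_{H^1}² for every u ∈ H^1_0.
The interval has length L = 3, and Poincaré/coercivity depend only on L. Here a(u, u) = ∫(u')² + (2)·∫u².
Here c = 2 ≥ 1, so a(u,u) = ∫(u')² + c∫u² ≥ ∫(u')² + ∫u² = ||u||_{H^1}², i.e. α = 1 works. No larger α is possible: a(u,u) ≥ α||u||_{H^1}² means (1−α)∫(u')² ≥ (α−c)∫u², and for the modes u_n = sin(nπ(x−x₀)/L) (x₀ the left endpoint) one has ∫u_n²/∫(u_n')² = (L/(nπ))² → 0, so a(u_n,u_n)/||u_n||_{H^1}² → 1. Hence the optimal constant is α = 1.
Therefore α = 1.


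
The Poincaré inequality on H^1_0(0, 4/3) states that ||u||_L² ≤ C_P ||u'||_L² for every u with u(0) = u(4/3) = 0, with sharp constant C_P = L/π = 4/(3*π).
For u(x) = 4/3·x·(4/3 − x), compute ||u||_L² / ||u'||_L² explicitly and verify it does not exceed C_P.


||u||_L² / ||u'||_L² = 2*sqrt(10)/15 < C_P = 4/(3*π).

u(x) = 4/3·x·(4/3 − x), so u'(x) = 16/9 - 8*x/3.
u(x) = 4/3·x·(4/3 − x) vanishes at x = 0 and x = 4/3, so u ∈ H^1_0(0, 4/3). Differentiate via the product rule and integrate the resulting polynomials term by term.
  ∫_0^4/3 u² dx = ∫_0^4/3 (16*x^4/9 - 128*x^3/27 + 256*x^2/81) dx. Term by term:
    ∫_0^4/3 16*x^4/9 dx = 16384/10935;  ∫_0^4/3 -128*x^3/27 dx = -8192/2187;  ∫_0^4/3 256*x^2/81 dx = 16384/6561.
  Sum: 16384/10935 − 8192/2187 + 16384/6561 = 8192/32805.
  ∫_0^4/3 (u')² dx = ∫_0^4/3 (64*x^2/9 - 256*x/27 + 256/81) dx. Term by term:
    ∫_0^4/3 64*x^2/9 dx = 4096/729;  ∫_0^4/3 -256*x/27 dx = -2048/243;  ∫_0^4/3 256/81 dx = 1024/243.
  Sum: 4096/729 − 2048/243 + 1024/243 = 1024/729.
∫_0^4/3 u² dx = 8192/32805, so ||u||_L² = 64*sqrt(10)/405.
∫_0^4/3 (u')² dx = 1024/729, so ||u'||_L² = 32/27.
Ratio ||u||_L² / ||u'||_L² = 2*sqrt(10)/15.
Sharp Poincaré constant on H^1_0(0, 4/3) is C_P = L/π = 4/(3*π), achieved by sin(3*π/4·x).
A polynomial bump cannot attain the sharp Poincaré constant (only the first sine eigenfunction does), so the ratio is strictly less than C_P, consistent with ||u||_L² ≤ C_P ||u'||_L².


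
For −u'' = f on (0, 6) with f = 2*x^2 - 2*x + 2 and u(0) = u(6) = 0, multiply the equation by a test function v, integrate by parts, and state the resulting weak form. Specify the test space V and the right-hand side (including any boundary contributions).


V = H^1_0(0, 6) (so v(0) = v(6) = 0); weak form: ∫_0^6 u'v' dx = ∫_0^6 (2*x^2 - 2*x + 2) v dx for all v ∈ V.

Multiply both sides by a test function v and integrate from 0 to 6:
  ∫_0^6 −u''(x) v(x) dx = ∫_0^6 f(x) v(x) dx.
Integrate the LHS by parts once:
  ∫_0^6 −u'' v dx = −[u'(x) v(x)]_0^6 + ∫_0^6 u'(x) v'(x) dx.
Thus ∫_0^6 u'(x) v'(x) dx = ∫_0^6 f(x) v(x) dx + [u'(x) v(x)]_0^6.
Choose V so that boundary terms are either known or forced to vanish.
u is Dirichlet: u(0) = u(6) = 0. Let V = H^1_0(0, 6); then v(0) = v(6) = 0, and [u' v]_0^6 = 0.
Weak formulation: find u (satisfying any essential BC) such that ∫_0^6 u'(x) v'(x) dx = ∫_0^6 f v dx for all v ∈ V.
Substituting f(x) = 2*x^2 - 2*x + 2, the right-hand side is ∫_0^6 (2*x^2 - 2*x + 2) v dx.


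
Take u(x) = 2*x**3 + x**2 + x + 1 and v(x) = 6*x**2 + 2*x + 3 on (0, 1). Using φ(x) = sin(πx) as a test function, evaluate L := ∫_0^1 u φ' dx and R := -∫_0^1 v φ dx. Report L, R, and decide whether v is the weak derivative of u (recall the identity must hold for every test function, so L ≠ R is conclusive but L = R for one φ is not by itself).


LHS = -10/π + 24/π^3, RHS = -14/π + 24/π^3. No, v is not the weak derivative of u.

u(x) = 2*x**3 + x**2 + x + 1, classical derivative u'(x) = 6*x**2 + 2*x + 1.
φ(x) = sin(πx), so φ'(x) = π*cos(π*x).
Note φ(0) = φ(1) = 0, so the boundary term u·φ vanishes.
LHS = ∫_0^1 u(x) φ'(x) dx = ∫_0^1 (2*π*x^3*cos(π*x) + π*x^2*cos(π*x) + π*x*cos(π*x) + π*cos(π*x)) dx. Term by term:
  ∫_0^1 π*cos(π*x) dx = 0;  ∫_0^1 π*x*cos(π*x) dx = -2/π;  ∫_0^1 π*x^2*cos(π*x) dx = -2/π;
  ∫_0^1 2*π*x^3*cos(π*x) dx = -6/π + 24/π^3.
Sum: 0 − 2/π − 2/π + -6/π + 24/π^3 = -10/π + 24/π^3.
So LHS = -10/π + 24/π^3.
∫_0^1 v(x) φ(x) dx = ∫_0^1 (6*x^2*sin(π*x) + 2*x*sin(π*x) + 3*sin(π*x)) dx. Term by term:
  ∫_0^1 3*sin(π*x) dx = 6/π;  ∫_0^1 2*x*sin(π*x) dx = 2/π;  ∫_0^1 6*x^2*sin(π*x) dx = -24/π^3 + 6/π.
Sum: 6/π + 2/π + -24/π^3 + 6/π = -24/π^3 + 14/π.
So RHS = -∫_0^1 v(x) φ(x) dx = -14/π + 24/π^3.
LHS − RHS = 4/π ≠ 0, so the identity fails.
(For a valid weak derivative the identity must hold for EVERY test function, in particular this one. The failure shows v is NOT the weak derivative of u.)
Correct weak derivative would be u'(x) = 6*x**2 + 2*x + 1.


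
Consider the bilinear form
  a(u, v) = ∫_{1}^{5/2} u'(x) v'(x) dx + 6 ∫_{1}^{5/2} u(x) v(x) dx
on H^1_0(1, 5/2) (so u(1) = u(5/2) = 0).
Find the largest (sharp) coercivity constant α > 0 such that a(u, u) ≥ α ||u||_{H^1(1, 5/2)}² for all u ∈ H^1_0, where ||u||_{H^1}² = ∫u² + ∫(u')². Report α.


α = 1

Coercivity of a(·,·) on H^1_0(1, 5/2) means a(u, u) ≥ α ||u||_{H^1}² for every u ∈ H^1_0.
The interval has length L = 3/2, and Poincaré/coercivity depend only on L. Here a(u, u) = ∫(u')² + (6)·∫u².
Here c = 6 ≥ 1, so a(u,u) = ∫(u')² + c∫u² ≥ ∫(u')² + ∫u² = ||u||_{H^1}², i.e. α = 1 works. No larger α is possible: a(u,u) ≥ α||u||_{H^1}² means (1−α)∫(u')² ≥ (α−c)∫u², and for the modes u_n = sin(nπ(x−x₀)/L) (x₀ the left endpoint) one has ∫u_n²/∫(u_n')² = (L/(nπ))² → 0, so a(u_n,u_n)/||u_n||_{H^1}² → 1. Hence the optimal constant is α = 1.
Therefore α = 1.


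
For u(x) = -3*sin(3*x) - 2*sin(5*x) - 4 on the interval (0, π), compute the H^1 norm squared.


||u||_{H^1(0,π)}^2 = 112/5 + 113*π

u'(x) = -9*cos(3*x) - 10*cos(5*x).
Expand u² and (u')² and integrate term by term on (0, π), using: for integers n ≥ 1, ∫_0^π sin²(nx) dx = ∫_0^π cos²(nx) dx = π/2; for n ≠ n', ∫_0^π sin(nx)sin(n'x) dx = ∫_0^π cos(nx)cos(n'x) dx = 0; and by product-to-sum, ∫_0^π sin(nx)cos(n'x) dx = ½∫_0^π [sin((n+n')x) + sin((n−n')x)] dx, which is 0 when n+n' is even and 2n/(n²−n'²) when n+n' is odd (it need not vanish on (0, π)). For the constant mode: ∫_0^π 1 dx = π, ∫_0^π cos(nx) dx = 0, ∫_0^π sin(nx) dx = (1−(−1)^n)/n.
  u² squared terms: (-4)²·∫1 dx = 16·π = 16*π;  (-3)²·∫sin(3x)² dx = 9·π/2 = 9*π/2;  (-2)²·∫sin(5x)² dx = 4·π/2 = 2*π.
  u² cross terms: 2·(-4)·(-3)·∫1·sin(3x) dx = 24·(2/3) = 16;  2·(-4)·(-2)·∫1·sin(5x) dx = 16·(2/5) = 32/5;  2·(-3)·(-2)·∫sin(3x)·sin(5x) dx = 12·(0) = 0.
  So ∫_0^π u² dx = 16*π + 9*π/2 + 2*π + 16 + 32/5 + 0 = 112/5 + 45*π/2.
  (u')² squared terms: (-10)²·∫cos(5x)² dx = 100·π/2 = 50*π;  (-9)²·∫cos(3x)² dx = 81·π/2 = 81*π/2.
  (u')² cross terms: 2·(-10)·(-9)·∫cos(5x)·cos(3x) dx = 180·(0) = 0.
  So ∫_0^π (u')² dx = 50*π + 81*π/2 + 0 = 181*π/2.
||u||_{H^1}^2 = (112/5 + 45*π/2) + (181*π/2) = 112/5 + 113*π.


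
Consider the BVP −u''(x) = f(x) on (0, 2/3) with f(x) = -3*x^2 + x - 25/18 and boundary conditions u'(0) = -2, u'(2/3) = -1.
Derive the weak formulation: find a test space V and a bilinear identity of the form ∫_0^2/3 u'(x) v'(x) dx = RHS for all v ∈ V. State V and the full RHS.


V = H^1(0, 2/3) (v unrestricted at boundary; u is determined up to an additive constant); weak form: ∫_0^2/3 u'v' dx = ∫_0^2/3 (-3*x^2 + x - 25/18) v dx − v(2/3) + 2·v(0) for all v ∈ V.

Multiply both sides by a test function v and integrate from 0 to 2/3:
  ∫_0^2/3 −u''(x) v(x) dx = ∫_0^2/3 f(x) v(x) dx.
Integrate the LHS by parts once:
  ∫_0^2/3 −u'' v dx = −[u'(x) v(x)]_0^2/3 + ∫_0^2/3 u'(x) v'(x) dx.
Thus ∫_0^2/3 u'(x) v'(x) dx = ∫_0^2/3 f(x) v(x) dx + [u'(x) v(x)]_0^2/3.
Choose V so that boundary terms are either known or forced to vanish.
u has inhomogeneous Neumann u'(0) = -2, u'(2/3) = -1. [u' v]_0^2/3 = (-1)·v(2/3) − (-2)·v(0) = − v(2/3) + 2·v(0). Take V = H^1(0, 2/3); boundary term becomes part of RHS.
Weak formulation: find u (satisfying any essential BC) such that ∫_0^2/3 u'(x) v'(x) dx = ∫_0^2/3 f v dx − v(2/3) + 2·v(0) for all v ∈ V (Neumann data are natural BCs: they enter the RHS as boundary terms).
Substituting f(x) = -3*x^2 + x - 25/18, the right-hand side is ∫_0^2/3 (-3*x^2 + x - 25/18) v dx − v(2/3) + 2·v(0).
Compatibility check (pure Neumann): taking v ≡ 1 ∈ V gives 0 = ∫_0^2/3 f dx + (-1) − (-2), i.e. ∫_0^2/3 f dx must equal u'(0) − u'(2/3) = -1. Indeed ∫_0^2/3 (-3*x^2 + x - 25/18) dx = -1, so the data are compatible. The solution is then unique only up to an additive constant (fix it e.g. by requiring ∫_0^2/3 u dx = 0).


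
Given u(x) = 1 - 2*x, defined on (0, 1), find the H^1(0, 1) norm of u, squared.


||u||_{H^1}^2 = 13/3

The H^1 norm (squared) on an interval (0, L) is
  ||u||_{H^1}^2 = ∫_0^L u(x)^2 dx + ∫_0^L u'(x)^2 dx.
Compute u'(x) = -2.
Then u(x)^2 = 4*x**2 - 4*x + 1 and u'(x)^2 = 4.
Integrate each monomial from 0 to 1 using ∫_0^1 c·x^n dx = c·1^(n+1)/(n+1):
  ∫_0^1 u(x)^2 dx = ∫_0^1 (4*x^2 - 4*x + 1) dx. Term by term:
    ∫_0^1 4*x^2 dx = 4/3;  ∫_0^1 -4*x dx = -2;  ∫_0^1 1 dx = 1.
  Sum: 4/3 − 2 + 1 = 1/3.
  ∫_0^1 u'(x)^2 dx = ∫_0^1 (4) dx. Term by term:
    ∫_0^1 4 dx = 4.
Adding: ||u||_{H^1}^2 = 1/3 + 4 = 13/3.


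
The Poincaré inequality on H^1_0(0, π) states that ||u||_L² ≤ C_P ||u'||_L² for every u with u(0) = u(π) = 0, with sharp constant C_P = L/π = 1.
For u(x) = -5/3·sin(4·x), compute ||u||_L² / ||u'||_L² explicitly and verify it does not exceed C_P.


||u||_L² / ||u'||_L² = 1/4 < C_P = 1.

u(x) = -5/3·sin(4·x), so u'(x) = -20*cos(4*x)/3.
Writing u(x) = A·sin(kπx/L) with A = -5/3 and k = 4, use ∫_0^L sin²(kπx/L) dx = L/2 and ∫_0^L cos²(kπx/L) dx = L/2.
u² = 25/9·sin²(4·x) and (u')² = 400/9·cos²(4·x), and each of sin², cos² integrates to L/2 = π/2 over (0, π).
∫_0^π u² dx = 25*π/18, so ||u||_L² = 5*sqrt(2)*sqrt(π)/6.
∫_0^π (u')² dx = 200*π/9, so ||u'||_L² = 10*sqrt(2)*sqrt(π)/3.
Ratio ||u||_L² / ||u'||_L² = 1/4.
Sharp Poincaré constant on H^1_0(0, π) is C_P = L/π = 1, achieved by sin(x).
This is the k = 4 harmonic; the ratio L/(kπ) is strictly less than C_P = L/π, consistent with the sharp inequality ||u||_L² ≤ C_P ||u'||_L².


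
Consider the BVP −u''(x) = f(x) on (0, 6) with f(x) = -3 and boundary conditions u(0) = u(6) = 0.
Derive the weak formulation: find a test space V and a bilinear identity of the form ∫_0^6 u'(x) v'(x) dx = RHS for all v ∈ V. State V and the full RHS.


V = H^1_0(0, 6) (so v(0) = v(6) = 0); weak form: ∫_0^6 u'v' dx = ∫_0^6 (-3) v dx for all v ∈ V.

Multiply both sides by a test function v and integrate from 0 to 6:
  ∫_0^6 −u''(x) v(x) dx = ∫_0^6 f(x) v(x) dx.
Integrate the LHS by parts once:
  ∫_0^6 −u'' v dx = −[u'(x) v(x)]_0^6 + ∫_0^6 u'(x) v'(x) dx.
Thus ∫_0^6 u'(x) v'(x) dx = ∫_0^6 f(x) v(x) dx + [u'(x) v(x)]_0^6.
Choose V so that boundary terms are either known or forced to vanish.
u is Dirichlet: u(0) = u(6) = 0. Let V = H^1_0(0, 6); then v(0) = v(6) = 0, and [u' v]_0^6 = 0.
Weak formulation: find u (satisfying any essential BC) such that ∫_0^6 u'(x) v'(x) dx = ∫_0^6 f v dx for all v ∈ V.
Substituting f(x) = -3, the right-hand side is ∫_0^6 (-3) v dx.


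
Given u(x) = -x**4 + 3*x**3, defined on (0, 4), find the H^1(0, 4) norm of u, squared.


||u||_{H^1}^2 = 1866752/315

The H^1 norm (squared) on an interval (0, L) is
  ||u||_{H^1}^2 = ∫_0^L u(x)^2 dx + ∫_0^L u'(x)^2 dx.
Compute u'(x) = -4*x**3 + 9*x**2.
Then u(x)^2 = x**8 - 6*x**7 + 9*x**6 and u'(x)^2 = 16*x**6 - 72*x**5 + 81*x**4.
Integrate each monomial from 0 to 4 using ∫_0^4 c·x^n dx = c·4^(n+1)/(n+1):
  ∫_0^4 u(x)^2 dx = ∫_0^4 (x^8 - 6*x^7 + 9*x^6) dx. Term by term:
    ∫_0^4 x^8 dx = 262144/9;  ∫_0^4 -6*x^7 dx = -49152;  ∫_0^4 9*x^6 dx = 147456/7.
  Sum: 262144/9 − 49152 + 147456/7 = 65536/63.
  ∫_0^4 u'(x)^2 dx = ∫_0^4 (16*x^6 - 72*x^5 + 81*x^4) dx. Term by term:
    ∫_0^4 16*x^6 dx = 262144/7;  ∫_0^4 -72*x^5 dx = -49152;  ∫_0^4 81*x^4 dx = 82944/5.
  Sum: 262144/7 − 49152 + 82944/5 = 171008/35.
Adding: ||u||_{H^1}^2 = 65536/63 + 171008/35 = 1866752/315.


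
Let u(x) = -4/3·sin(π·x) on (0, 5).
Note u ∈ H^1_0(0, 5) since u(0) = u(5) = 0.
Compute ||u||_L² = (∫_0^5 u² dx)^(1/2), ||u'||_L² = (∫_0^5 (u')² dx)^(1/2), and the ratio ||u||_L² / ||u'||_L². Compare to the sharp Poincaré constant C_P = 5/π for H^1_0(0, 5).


||u||_L² / ||u'||_L² = 1/π < C_P = 5/π.

u(x) = -4/3·sin(π·x), so u'(x) = -4*π*cos(π*x)/3.
Writing u(x) = A·sin(kπx/L) with A = -4/3 and k = 5, use ∫_0^L sin²(kπx/L) dx = L/2 and ∫_0^L cos²(kπx/L) dx = L/2.
u² = 16/9·sin²(π·x) and (u')² = 16*π^2/9·cos²(π·x), and each of sin², cos² integrates to L/2 = 5/2 over (0, 5).
∫_0^5 u² dx = 40/9, so ||u||_L² = 2*sqrt(10)/3.
∫_0^5 (u')² dx = 40*π^2/9, so ||u'||_L² = 2*sqrt(10)*π/3.
Ratio ||u||_L² / ||u'||_L² = 1/π.
Sharp Poincaré constant on H^1_0(0, 5) is C_P = L/π = 5/π, achieved by sin(π/5·x).
This is the k = 5 harmonic; the ratio L/(kπ) is strictly less than C_P = L/π, consistent with the sharp inequality ||u||_L² ≤ C_P ||u'||_L².


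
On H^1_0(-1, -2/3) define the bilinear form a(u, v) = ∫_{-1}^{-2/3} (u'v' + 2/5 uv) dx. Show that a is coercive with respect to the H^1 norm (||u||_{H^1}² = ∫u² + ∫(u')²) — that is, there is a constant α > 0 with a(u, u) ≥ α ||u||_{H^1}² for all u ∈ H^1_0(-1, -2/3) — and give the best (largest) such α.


α = (2 + 45*π^2)/(5*(1 + 9*π^2))

Coercivity of a(·,·) on H^1_0(-1, -2/3) means a(u, u) ≥ α ||u||_{H^1}² for every u ∈ H^1_0.
The interval has length L = 1/3, and Poincaré/coercivity depend only on L. Here a(u, u) = ∫(u')² + (2/5)·∫u².
Here 0 < c = 2/5 < 1. The condition a(u,u) ≥ α||u||_{H^1}² reads (1−α)∫(u')² ≥ (α−c)∫u². Any admissible α is ≤ 1 (rapidly oscillating u have ∫u²/∫(u')² → 0), and α = 1 would force 0 ≥ (1−c)∫u², impossible since c < 1; so 1−α > 0. By the sharp Poincaré inequality on H^1_0 of an interval of length L, ∫(u')² ≥ (π/L)²∫u² with equality for the first sine mode sin(π(x−x₀)/L) (x₀ the left endpoint), so the inequality holds for all u iff (1−α)(π/L)² ≥ α − c, i.e. α ≤ ((π/L)² + c)/((π/L)² + 1) = (1 + c(L/π)²)/(1 + (L/π)²). With (π/L)² = 9*π^2 and c = 2/5, the largest admissible constant is α = ((π/L)² + c)/((π/L)² + 1).
Simplifying, α = (2 + 45*π^2)/(5*(1 + 9*π^2)).


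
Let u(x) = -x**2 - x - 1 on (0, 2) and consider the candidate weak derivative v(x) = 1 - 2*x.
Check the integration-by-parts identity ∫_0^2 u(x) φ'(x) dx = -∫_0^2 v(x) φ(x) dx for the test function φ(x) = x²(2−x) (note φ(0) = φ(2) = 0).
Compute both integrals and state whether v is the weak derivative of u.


LHS = 68/15, RHS = 28/15. No, v is not the weak derivative of u.

u(x) = -x**2 - x - 1, classical derivative u'(x) = -2*x - 1.
φ(x) = x²(2−x), so φ'(x) = x*(4 - 3*x).
Note φ(0) = φ(2) = 0, so the boundary term u·φ vanishes.
LHS = ∫_0^2 u(x) φ'(x) dx = ∫_0^2 (3*x^4 - x^3 - x^2 - 4*x) dx. Term by term:
  ∫_0^2 3*x^4 dx = 96/5;  ∫_0^2 -x^3 dx = -4;  ∫_0^2 -x^2 dx = -8/3;
  ∫_0^2 -4*x dx = -8.
Sum: 96/5 − 4 − 8/3 − 8 = 68/15.
So LHS = 68/15.
∫_0^2 v(x) φ(x) dx = ∫_0^2 (2*x^4 - 5*x^3 + 2*x^2) dx. Term by term:
  ∫_0^2 2*x^4 dx = 64/5;  ∫_0^2 -5*x^3 dx = -20;  ∫_0^2 2*x^2 dx = 16/3.
Sum: 64/5 − 20 + 16/3 = -28/15.
So RHS = -∫_0^2 v(x) φ(x) dx = 28/15.
LHS − RHS = 8/3 ≠ 0, so the identity fails.
(For a valid weak derivative the identity must hold for EVERY test function, in particular this one. The failure shows v is NOT the weak derivative of u.)
Correct weak derivative would be u'(x) = -2*x - 1.


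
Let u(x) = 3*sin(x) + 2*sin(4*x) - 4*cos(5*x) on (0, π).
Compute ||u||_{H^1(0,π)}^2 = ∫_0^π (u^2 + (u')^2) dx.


||u||_{H^1(0,π)}^2 = 3328/9 + 251*π

u'(x) = 20*sin(5*x) + 3*cos(x) + 8*cos(4*x).
Expand u² and (u')² and integrate term by term on (0, π), using: for integers n ≥ 1, ∫_0^π sin²(nx) dx = ∫_0^π cos²(nx) dx = π/2; for n ≠ n', ∫_0^π sin(nx)sin(n'x) dx = ∫_0^π cos(nx)cos(n'x) dx = 0; and by product-to-sum, ∫_0^π sin(nx)cos(n'x) dx = ½∫_0^π [sin((n+n')x) + sin((n−n')x)] dx, which is 0 when n+n' is even and 2n/(n²−n'²) when n+n' is odd (it need not vanish on (0, π)).
  u² squared terms: (-4)²·∫cos(5x)² dx = 16·π/2 = 8*π;  (2)²·∫sin(4x)² dx = 4·π/2 = 2*π;  (3)²·∫sin(x)² dx = 9·π/2 = 9*π/2.
  u² cross terms: 2·(-4)·(2)·∫cos(5x)·sin(4x) dx = -16·(-8/9) = 128/9;  2·(-4)·(3)·∫cos(5x)·sin(x) dx = -24·(0) = 0;  2·(2)·(3)·∫sin(4x)·sin(x) dx = 12·(0) = 0.
  So ∫_0^π u² dx = 8*π + 2*π + 9*π/2 + 128/9 + 0 + 0 = 128/9 + 29*π/2.
  (u')² squared terms: (3)²·∫cos(x)² dx = 9·π/2 = 9*π/2;  (8)²·∫cos(4x)² dx = 64·π/2 = 32*π;  (20)²·∫sin(5x)² dx = 400·π/2 = 200*π.
  (u')² cross terms: 2·(3)·(8)·∫cos(x)·cos(4x) dx = 48·(0) = 0;  2·(3)·(20)·∫cos(x)·sin(5x) dx = 120·(0) = 0;  2·(8)·(20)·∫cos(4x)·sin(5x) dx = 320·(10/9) = 3200/9.
  So ∫_0^π (u')² dx = 9*π/2 + 32*π + 200*π + 0 + 0 + 3200/9 = 3200/9 + 473*π/2.
||u||_{H^1}^2 = (128/9 + 29*π/2) + (3200/9 + 473*π/2) = 3328/9 + 251*π.


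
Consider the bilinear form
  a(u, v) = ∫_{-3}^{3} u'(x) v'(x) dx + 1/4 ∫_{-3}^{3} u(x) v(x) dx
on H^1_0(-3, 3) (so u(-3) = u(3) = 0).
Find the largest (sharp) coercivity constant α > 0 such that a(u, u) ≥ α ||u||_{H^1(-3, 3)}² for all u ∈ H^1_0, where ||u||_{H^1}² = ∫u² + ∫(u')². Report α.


α = (9 + π^2)/(π^2 + 36)

Coercivity of a(·,·) on H^1_0(-3, 3) means a(u, u) ≥ α ||u||_{H^1}² for every u ∈ H^1_0.
The interval has length L = 6, and Poincaré/coercivity depend only on L. Here a(u, u) = ∫(u')² + (1/4)·∫u².
Here 0 < c = 1/4 < 1. The condition a(u,u) ≥ α||u||_{H^1}² reads (1−α)∫(u')² ≥ (α−c)∫u². Any admissible α is ≤ 1 (rapidly oscillating u have ∫u²/∫(u')² → 0), and α = 1 would force 0 ≥ (1−c)∫u², impossible since c < 1; so 1−α > 0. By the sharp Poincaré inequality on H^1_0 of an interval of length L, ∫(u')² ≥ (π/L)²∫u² with equality for the first sine mode sin(π(x−x₀)/L) (x₀ the left endpoint), so the inequality holds for all u iff (1−α)(π/L)² ≥ α − c, i.e. α ≤ ((π/L)² + c)/((π/L)² + 1) = (1 + c(L/π)²)/(1 + (L/π)²). With (π/L)² = π^2/36 and c = 1/4, the largest admissible constant is α = ((π/L)² + c)/((π/L)² + 1).
Simplifying, α = (9 + π^2)/(π^2 + 36).


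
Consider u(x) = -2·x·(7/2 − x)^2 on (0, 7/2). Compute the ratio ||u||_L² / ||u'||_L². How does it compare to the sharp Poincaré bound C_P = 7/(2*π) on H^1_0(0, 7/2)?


||u||_L² / ||u'||_L² = sqrt(14)/4 < C_P = 7/(2*π).

u(x) = -2·x·(7/2 − x)^2, so u'(x) = (7 - 6*x)*(x - 7/2).
u(x) = -2·x·(7/2 − x)^2 vanishes at x = 0 and x = 7/2, so u ∈ H^1_0(0, 7/2). Differentiate via the product rule and integrate the resulting polynomials term by term.
  ∫_0^7/2 u² dx = ∫_0^7/2 (4*x^6 - 56*x^5 + 294*x^4 - 686*x^3 + 2401*x^2/4) dx. Term by term:
    ∫_0^7/2 4*x^6 dx = 117649/32;  ∫_0^7/2 -56*x^5 dx = -823543/48;  ∫_0^7/2 294*x^4 dx = 2470629/80;
    ∫_0^7/2 -686*x^3 dx = -823543/32;  ∫_0^7/2 2401*x^2/4 dx = 823543/96.
  Sum: 117649/32 − 823543/48 + 2470629/80 − 823543/32 + 823543/96 = 117649/480.
  ∫_0^7/2 (u')² dx = ∫_0^7/2 (36*x^4 - 336*x^3 + 1078*x^2 - 1372*x + 2401/4) dx. Term by term:
    ∫_0^7/2 36*x^4 dx = 151263/40;  ∫_0^7/2 -336*x^3 dx = -50421/4;  ∫_0^7/2 1078*x^2 dx = 184877/12;
    ∫_0^7/2 -1372*x dx = -16807/2;  ∫_0^7/2 2401/4 dx = 16807/8.
  Sum: 151263/40 − 50421/4 + 184877/12 − 16807/2 + 16807/8 = 16807/60.
∫_0^7/2 u² dx = 117649/480, so ||u||_L² = 343*sqrt(30)/120.
∫_0^7/2 (u')² dx = 16807/60, so ||u'||_L² = 49*sqrt(105)/30.
Ratio ||u||_L² / ||u'||_L² = sqrt(14)/4.
Sharp Poincaré constant on H^1_0(0, 7/2) is C_P = L/π = 7/(2*π), achieved by sin(2*π/7·x).
A polynomial bump cannot attain the sharp Poincaré constant (only the first sine eigenfunction does), so the ratio is strictly less than C_P, consistent with ||u||_L² ≤ C_P ||u'||_L².


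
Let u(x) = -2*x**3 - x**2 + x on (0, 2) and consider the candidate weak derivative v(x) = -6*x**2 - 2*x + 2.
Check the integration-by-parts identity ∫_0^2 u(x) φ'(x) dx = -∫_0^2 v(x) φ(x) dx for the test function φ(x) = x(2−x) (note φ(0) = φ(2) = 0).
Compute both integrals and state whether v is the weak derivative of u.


LHS = 164/15, RHS = 48/5. No, v is not the weak derivative of u.

u(x) = -2*x**3 - x**2 + x, classical derivative u'(x) = -6*x**2 - 2*x + 1.
φ(x) = x(2−x), so φ'(x) = 2 - 2*x.
Note φ(0) = φ(2) = 0, so the boundary term u·φ vanishes.
LHS = ∫_0^2 u(x) φ'(x) dx = ∫_0^2 (4*x^4 - 2*x^3 - 4*x^2 + 2*x) dx. Term by term:
  ∫_0^2 4*x^4 dx = 128/5;  ∫_0^2 -2*x^3 dx = -8;  ∫_0^2 -4*x^2 dx = -32/3;
  ∫_0^2 2*x dx = 4.
Sum: 128/5 − 8 − 32/3 + 4 = 164/15.
So LHS = 164/15.
∫_0^2 v(x) φ(x) dx = ∫_0^2 (6*x^4 - 10*x^3 - 6*x^2 + 4*x) dx. Term by term:
  ∫_0^2 6*x^4 dx = 192/5;  ∫_0^2 -10*x^3 dx = -40;  ∫_0^2 -6*x^2 dx = -16;
  ∫_0^2 4*x dx = 8.
Sum: 192/5 − 40 − 16 + 8 = -48/5.
So RHS = -∫_0^2 v(x) φ(x) dx = 48/5.
LHS − RHS = 4/3 ≠ 0, so the identity fails.
(For a valid weak derivative the identity must hold for EVERY test function, in particular this one. The failure shows v is NOT the weak derivative of u.)
Correct weak derivative would be u'(x) = -6*x**2 - 2*x + 1.


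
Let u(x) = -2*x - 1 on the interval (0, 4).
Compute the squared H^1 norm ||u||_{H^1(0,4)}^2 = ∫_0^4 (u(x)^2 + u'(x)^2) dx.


||u||_{H^1}^2 = 412/3

The H^1 norm (squared) on an interval (0, L) is
  ||u||_{H^1}^2 = ∫_0^L u(x)^2 dx + ∫_0^L u'(x)^2 dx.
Compute u'(x) = -2.
Then u(x)^2 = 4*x**2 + 4*x + 1 and u'(x)^2 = 4.
Integrate each monomial from 0 to 4 using ∫_0^4 c·x^n dx = c·4^(n+1)/(n+1):
  ∫_0^4 u(x)^2 dx = ∫_0^4 (4*x^2 + 4*x + 1) dx. Term by term:
    ∫_0^4 4*x^2 dx = 256/3;  ∫_0^4 4*x dx = 32;  ∫_0^4 1 dx = 4.
  Sum: 256/3 + 32 + 4 = 364/3.
  ∫_0^4 u'(x)^2 dx = ∫_0^4 (4) dx. Term by term:
    ∫_0^4 4 dx = 16.
Adding: ||u||_{H^1}^2 = 364/3 + 16 = 412/3.


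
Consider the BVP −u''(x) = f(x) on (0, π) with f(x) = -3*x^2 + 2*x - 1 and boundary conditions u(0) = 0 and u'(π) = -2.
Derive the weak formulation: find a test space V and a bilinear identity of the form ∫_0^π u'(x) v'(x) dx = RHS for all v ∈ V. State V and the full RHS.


V = {v ∈ H^1(0, π) : v(0) = 0} (test functions vanish at x = 0 where u is specified); weak form: ∫_0^π u'v' dx = ∫_0^π (-3*x^2 + 2*x - 1) v dx − 2·v(π) for all v ∈ V.

Multiply both sides by a test function v and integrate from 0 to π:
  ∫_0^π −u''(x) v(x) dx = ∫_0^π f(x) v(x) dx.
Integrate the LHS by parts once:
  ∫_0^π −u'' v dx = −[u'(x) v(x)]_0^π + ∫_0^π u'(x) v'(x) dx.
Thus ∫_0^π u'(x) v'(x) dx = ∫_0^π f(x) v(x) dx + [u'(x) v(x)]_0^π.
Choose V so that boundary terms are either known or forced to vanish.
Mixed BC: u(0) = 0 (Dirichlet) and u'(π) = -2 (Neumann). Define V = {v ∈ H^1(0, π) : v(0) = 0}. Then [u' v]_0^π = u'(π)·v(π) − u'(0)·0 = − 2·v(π).
Weak formulation: find u (satisfying any essential BC) such that ∫_0^π u'(x) v'(x) dx = ∫_0^π f v dx − 2·v(π) for all v ∈ V (Dirichlet at 0 absorbed into V; Neumann datum at x = π contributes the boundary term).
Substituting f(x) = -3*x^2 + 2*x - 1, the right-hand side is ∫_0^π (-3*x^2 + 2*x - 1) v dx − 2·v(π).


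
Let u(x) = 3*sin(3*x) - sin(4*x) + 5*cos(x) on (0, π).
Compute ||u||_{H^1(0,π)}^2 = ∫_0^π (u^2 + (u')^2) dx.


||u||_{H^1(0,π)}^2 = -32/3 + 157*π/2

u'(x) = -5*sin(x) + 9*cos(3*x) - 4*cos(4*x).
Expand u² and (u')² and integrate term by term on (0, π), using: for integers n ≥ 1, ∫_0^π sin²(nx) dx = ∫_0^π cos²(nx) dx = π/2; for n ≠ n', ∫_0^π sin(nx)sin(n'x) dx = ∫_0^π cos(nx)cos(n'x) dx = 0; and by product-to-sum, ∫_0^π sin(nx)cos(n'x) dx = ½∫_0^π [sin((n+n')x) + sin((n−n')x)] dx, which is 0 when n+n' is even and 2n/(n²−n'²) when n+n' is odd (it need not vanish on (0, π)).
  u² squared terms: (-1)²·∫sin(4x)² dx = 1·π/2 = π/2;  (3)²·∫sin(3x)² dx = 9·π/2 = 9*π/2;  (5)²·∫cos(x)² dx = 25·π/2 = 25*π/2.
  u² cross terms: 2·(-1)·(3)·∫sin(4x)·sin(3x) dx = -6·(0) = 0;  2·(-1)·(5)·∫sin(4x)·cos(x) dx = -10·(8/15) = -16/3;  2·(3)·(5)·∫sin(3x)·cos(x) dx = 30·(0) = 0.
  So ∫_0^π u² dx = π/2 + 9*π/2 + 25*π/2 + 0 − 16/3 + 0 = -16/3 + 35*π/2.
  (u')² squared terms: (-5)²·∫sin(x)² dx = 25·π/2 = 25*π/2;  (-4)²·∫cos(4x)² dx = 16·π/2 = 8*π;  (9)²·∫cos(3x)² dx = 81·π/2 = 81*π/2.
  (u')² cross terms: 2·(-5)·(-4)·∫sin(x)·cos(4x) dx = 40·(-2/15) = -16/3;  2·(-5)·(9)·∫sin(x)·cos(3x) dx = -90·(0) = 0;  2·(-4)·(9)·∫cos(4x)·cos(3x) dx = -72·(0) = 0.
  So ∫_0^π (u')² dx = 25*π/2 + 8*π + 81*π/2 − 16/3 + 0 + 0 = -16/3 + 61*π.
||u||_{H^1}^2 = (-16/3 + 35*π/2) + (-16/3 + 61*π) = -32/3 + 157*π/2.


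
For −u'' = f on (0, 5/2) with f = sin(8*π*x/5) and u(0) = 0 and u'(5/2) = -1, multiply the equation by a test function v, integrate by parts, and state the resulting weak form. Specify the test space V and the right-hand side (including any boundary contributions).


V = {v ∈ H^1(0, 5/2) : v(0) = 0} (test functions vanish at x = 0 where u is specified); weak form: ∫_0^5/2 u'v' dx = ∫_0^5/2 (sin(8*π*x/5)) v dx − v(5/2) for all v ∈ V.

Multiply both sides by a test function v and integrate from 0 to 5/2:
  ∫_0^5/2 −u''(x) v(x) dx = ∫_0^5/2 f(x) v(x) dx.
Integrate the LHS by parts once:
  ∫_0^5/2 −u'' v dx = −[u'(x) v(x)]_0^5/2 + ∫_0^5/2 u'(x) v'(x) dx.
Thus ∫_0^5/2 u'(x) v'(x) dx = ∫_0^5/2 f(x) v(x) dx + [u'(x) v(x)]_0^5/2.
Choose V so that boundary terms are either known or forced to vanish.
Mixed BC: u(0) = 0 (Dirichlet) and u'(5/2) = -1 (Neumann). Define V = {v ∈ H^1(0, 5/2) : v(0) = 0}. Then [u' v]_0^5/2 = u'(5/2)·v(5/2) − u'(0)·0 = − v(5/2).
Weak formulation: find u (satisfying any essential BC) such that ∫_0^5/2 u'(x) v'(x) dx = ∫_0^5/2 f v dx − v(5/2) for all v ∈ V (Dirichlet at 0 absorbed into V; Neumann datum at x = 5/2 contributes the boundary term).
Substituting f(x) = sin(8*π*x/5), the right-hand side is ∫_0^5/2 (sin(8*π*x/5)) v dx − v(5/2).


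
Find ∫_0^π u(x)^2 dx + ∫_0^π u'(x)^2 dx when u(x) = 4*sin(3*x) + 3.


||u||_{H^1(0,π)}^2 = 16 + 89*π

u'(x) = 12*cos(3*x).
Expand u² and (u')² and integrate term by term on (0, π), using: for integers n ≥ 1, ∫_0^π sin²(nx) dx = ∫_0^π cos²(nx) dx = π/2; for n ≠ n', ∫_0^π sin(nx)sin(n'x) dx = ∫_0^π cos(nx)cos(n'x) dx = 0; and by product-to-sum, ∫_0^π sin(nx)cos(n'x) dx = ½∫_0^π [sin((n+n')x) + sin((n−n')x)] dx, which is 0 when n+n' is even and 2n/(n²−n'²) when n+n' is odd (it need not vanish on (0, π)). For the constant mode: ∫_0^π 1 dx = π, ∫_0^π cos(nx) dx = 0, ∫_0^π sin(nx) dx = (1−(−1)^n)/n.
  u² squared terms: (3)²·∫1 dx = 9·π = 9*π;  (4)²·∫sin(3x)² dx = 16·π/2 = 8*π.
  u² cross terms: 2·(3)·(4)·∫1·sin(3x) dx = 24·(2/3) = 16.
  So ∫_0^π u² dx = 9*π + 8*π + 16 = 16 + 17*π.
  (u')² squared terms: (12)²·∫cos(3x)² dx = 144·π/2 = 72*π.
  So ∫_0^π (u')² dx = 72*π.
||u||_{H^1}^2 = (16 + 17*π) + (72*π) = 16 + 89*π.


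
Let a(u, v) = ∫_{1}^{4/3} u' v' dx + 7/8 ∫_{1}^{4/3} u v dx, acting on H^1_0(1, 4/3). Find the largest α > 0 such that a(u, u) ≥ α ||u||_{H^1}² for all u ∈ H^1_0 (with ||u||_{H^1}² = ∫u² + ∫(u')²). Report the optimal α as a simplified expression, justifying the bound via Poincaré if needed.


α = (7 + 72*π^2)/(8*(1 + 9*π^2))

Coercivity of a(·,·) on H^1_0(1, 4/3) means a(u, u) ≥ α ||u||_{H^1}² for every u ∈ H^1_0.
The interval has length L = 1/3, and Poincaré/coercivity depend only on L. Here a(u, u) = ∫(u')² + (7/8)·∫u².
Here 0 < c = 7/8 < 1. The condition a(u,u) ≥ α||u||_{H^1}² reads (1−α)∫(u')² ≥ (α−c)∫u². Any admissible α is ≤ 1 (rapidly oscillating u have ∫u²/∫(u')² → 0), and α = 1 would force 0 ≥ (1−c)∫u², impossible since c < 1; so 1−α > 0. By the sharp Poincaré inequality on H^1_0 of an interval of length L, ∫(u')² ≥ (π/L)²∫u² with equality for the first sine mode sin(π(x−x₀)/L) (x₀ the left endpoint), so the inequality holds for all u iff (1−α)(π/L)² ≥ α − c, i.e. α ≤ ((π/L)² + c)/((π/L)² + 1) = (1 + c(L/π)²)/(1 + (L/π)²). With (π/L)² = 9*π^2 and c = 7/8, the largest admissible constant is α = ((π/L)² + c)/((π/L)² + 1).
Simplifying, α = (7 + 72*π^2)/(8*(1 + 9*π^2)).


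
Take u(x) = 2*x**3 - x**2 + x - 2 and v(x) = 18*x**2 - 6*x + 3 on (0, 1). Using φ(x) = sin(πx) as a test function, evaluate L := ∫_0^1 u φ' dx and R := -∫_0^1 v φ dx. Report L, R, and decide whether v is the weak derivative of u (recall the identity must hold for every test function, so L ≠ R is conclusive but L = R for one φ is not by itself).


LHS = -6/π + 24/π^3, RHS = -18/π + 72/π^3. No, v is not the weak derivative of u.

u(x) = 2*x**3 - x**2 + x - 2, classical derivative u'(x) = 6*x**2 - 2*x + 1.
φ(x) = sin(πx), so φ'(x) = π*cos(π*x).
Note φ(0) = φ(1) = 0, so the boundary term u·φ vanishes.
LHS = ∫_0^1 u(x) φ'(x) dx = ∫_0^1 (2*π*x^3*cos(π*x) - π*x^2*cos(π*x) + π*x*cos(π*x) - 2*π*cos(π*x)) dx. Term by term:
  ∫_0^1 -2*π*cos(π*x) dx = 0;  ∫_0^1 π*x*cos(π*x) dx = -2/π;  ∫_0^1 -π*x^2*cos(π*x) dx = 2/π;
  ∫_0^1 2*π*x^3*cos(π*x) dx = -6/π + 24/π^3.
Sum: 0 − 2/π + 2/π + -6/π + 24/π^3 = -6/π + 24/π^3.
So LHS = -6/π + 24/π^3.
∫_0^1 v(x) φ(x) dx = ∫_0^1 (18*x^2*sin(π*x) - 6*x*sin(π*x) + 3*sin(π*x)) dx. Term by term:
  ∫_0^1 3*sin(π*x) dx = 6/π;  ∫_0^1 -6*x*sin(π*x) dx = -6/π;  ∫_0^1 18*x^2*sin(π*x) dx = -72/π^3 + 18/π.
Sum: 6/π − 6/π + -72/π^3 + 18/π = -72/π^3 + 18/π.
So RHS = -∫_0^1 v(x) φ(x) dx = -18/π + 72/π^3.
LHS − RHS = -48/π^3 + 12/π ≠ 0, so the identity fails.
(For a valid weak derivative the identity must hold for EVERY test function, in particular this one. The failure shows v is NOT the weak derivative of u.)
Correct weak derivative would be u'(x) = 6*x**2 - 2*x + 1.


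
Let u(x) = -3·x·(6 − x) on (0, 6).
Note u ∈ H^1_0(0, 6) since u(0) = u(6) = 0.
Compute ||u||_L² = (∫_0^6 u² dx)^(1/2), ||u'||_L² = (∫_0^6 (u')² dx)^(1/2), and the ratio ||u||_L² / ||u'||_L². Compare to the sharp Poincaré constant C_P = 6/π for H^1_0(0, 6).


||u||_L² / ||u'||_L² = 3*sqrt(10)/5 < C_P = 6/π.

u(x) = -3·x·(6 − x), so u'(x) = 6*x - 18.
u(x) = -3·x·(6 − x) vanishes at x = 0 and x = 6, so u ∈ H^1_0(0, 6). Differentiate via the product rule and integrate the resulting polynomials term by term.
  ∫_0^6 u² dx = ∫_0^6 (9*x^4 - 108*x^3 + 324*x^2) dx. Term by term:
    ∫_0^6 9*x^4 dx = 69984/5;  ∫_0^6 -108*x^3 dx = -34992;  ∫_0^6 324*x^2 dx = 23328.
  Sum: 69984/5 − 34992 + 23328 = 11664/5.
  ∫_0^6 (u')² dx = ∫_0^6 (36*x^2 - 216*x + 324) dx. Term by term:
    ∫_0^6 36*x^2 dx = 2592;  ∫_0^6 -216*x dx = -3888;  ∫_0^6 324 dx = 1944.
  Sum: 2592 − 3888 + 1944 = 648.
∫_0^6 u² dx = 11664/5, so ||u||_L² = 108*sqrt(5)/5.
∫_0^6 (u')² dx = 648, so ||u'||_L² = 18*sqrt(2).
Ratio ||u||_L² / ||u'||_L² = 3*sqrt(10)/5.
Sharp Poincaré constant on H^1_0(0, 6) is C_P = L/π = 6/π, achieved by sin(π/6·x).
A polynomial bump cannot attain the sharp Poincaré constant (only the first sine eigenfunction does), so the ratio is strictly less than C_P, consistent with ||u||_L² ≤ C_P ||u'||_L².


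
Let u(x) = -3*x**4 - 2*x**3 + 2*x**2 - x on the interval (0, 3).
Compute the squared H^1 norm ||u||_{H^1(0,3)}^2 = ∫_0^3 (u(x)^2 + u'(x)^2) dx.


||u||_{H^1}^2 = 6048111/70

The H^1 norm (squared) on an interval (0, L) is
  ||u||_{H^1}^2 = ∫_0^L u(x)^2 dx + ∫_0^L u'(x)^2 dx.
Compute u'(x) = -12*x**3 - 6*x**2 + 4*x - 1.
Then u(x)^2 = 9*x**8 + 12*x**7 - 8*x**6 - 2*x**5 + 8*x**4 - 4*x**3 + x**2 and u'(x)^2 = 144*x**6 + 144*x**5 - 60*x**4 - 24*x**3 + 28*x**2 - 8*x + 1.
Integrate each monomial from 0 to 3 using ∫_0^3 c·x^n dx = c·3^(n+1)/(n+1):
  ∫_0^3 u(x)^2 dx = ∫_0^3 (9*x^8 + 12*x^7 - 8*x^6 - 2*x^5 + 8*x^4 - 4*x^3 + x^2) dx. Term by term:
    ∫_0^3 9*x^8 dx = 19683;  ∫_0^3 12*x^7 dx = 19683/2;  ∫_0^3 -8*x^6 dx = -17496/7;
    ∫_0^3 -2*x^5 dx = -243;  ∫_0^3 8*x^4 dx = 1944/5;  ∫_0^3 -4*x^3 dx = -81;
    ∫_0^3 x^2 dx = 9.
  Sum: 19683 + 19683/2 − 17496/7 − 243 + 1944/5 − 81 + 9 = 1896921/70.
  ∫_0^3 u'(x)^2 dx = ∫_0^3 (144*x^6 + 144*x^5 - 60*x^4 - 24*x^3 + 28*x^2 - 8*x + 1) dx. Term by term:
    ∫_0^3 144*x^6 dx = 314928/7;  ∫_0^3 144*x^5 dx = 17496;  ∫_0^3 -60*x^4 dx = -2916;
    ∫_0^3 -24*x^3 dx = -486;  ∫_0^3 28*x^2 dx = 252;  ∫_0^3 -8*x dx = -36;
    ∫_0^3 1 dx = 3.
  Sum: 314928/7 + 17496 − 2916 − 486 + 252 − 36 + 3 = 415119/7.
Adding: ||u||_{H^1}^2 = 1896921/70 + 415119/7 = 6048111/70.


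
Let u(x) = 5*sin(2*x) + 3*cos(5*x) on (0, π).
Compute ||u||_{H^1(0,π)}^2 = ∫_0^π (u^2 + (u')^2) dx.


||u||_{H^1(0,π)}^2 = -1040/7 + 359*π/2

u'(x) = -15*sin(5*x) + 10*cos(2*x).
Expand u² and (u')² and integrate term by term on (0, π), using: for integers n ≥ 1, ∫_0^π sin²(nx) dx = ∫_0^π cos²(nx) dx = π/2; for n ≠ n', ∫_0^π sin(nx)sin(n'x) dx = ∫_0^π cos(nx)cos(n'x) dx = 0; and by product-to-sum, ∫_0^π sin(nx)cos(n'x) dx = ½∫_0^π [sin((n+n')x) + sin((n−n')x)] dx, which is 0 when n+n' is even and 2n/(n²−n'²) when n+n' is odd (it need not vanish on (0, π)).
  u² squared terms: (3)²·∫cos(5x)² dx = 9·π/2 = 9*π/2;  (5)²·∫sin(2x)² dx = 25·π/2 = 25*π/2.
  u² cross terms: 2·(3)·(5)·∫cos(5x)·sin(2x) dx = 30·(-4/21) = -40/7.
  So ∫_0^π u² dx = 9*π/2 + 25*π/2 − 40/7 = -40/7 + 17*π.
  (u')² squared terms: (-15)²·∫sin(5x)² dx = 225·π/2 = 225*π/2;  (10)²·∫cos(2x)² dx = 100·π/2 = 50*π.
  (u')² cross terms: 2·(-15)·(10)·∫sin(5x)·cos(2x) dx = -300·(10/21) = -1000/7.
  So ∫_0^π (u')² dx = 225*π/2 + 50*π − 1000/7 = -1000/7 + 325*π/2.
||u||_{H^1}^2 = (-40/7 + 17*π) + (-1000/7 + 325*π/2) = -1040/7 + 359*π/2.


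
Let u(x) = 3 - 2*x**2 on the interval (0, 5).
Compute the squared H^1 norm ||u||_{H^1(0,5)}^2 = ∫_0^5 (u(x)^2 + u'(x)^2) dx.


||u||_{H^1}^2 = 8135/3

The H^1 norm (squared) on an interval (0, L) is
  ||u||_{H^1}^2 = ∫_0^L u(x)^2 dx + ∫_0^L u'(x)^2 dx.
Compute u'(x) = -4*x.
Then u(x)^2 = 4*x**4 - 12*x**2 + 9 and u'(x)^2 = 16*x**2.
Integrate each monomial from 0 to 5 using ∫_0^5 c·x^n dx = c·5^(n+1)/(n+1):
  ∫_0^5 u(x)^2 dx = ∫_0^5 (4*x^4 - 12*x^2 + 9) dx. Term by term:
    ∫_0^5 4*x^4 dx = 2500;  ∫_0^5 -12*x^2 dx = -500;  ∫_0^5 9 dx = 45.
  Sum: 2500 − 500 + 45 = 2045.
  ∫_0^5 u'(x)^2 dx = ∫_0^5 (16*x^2) dx. Term by term:
    ∫_0^5 16*x^2 dx = 2000/3.
Adding: ||u||_{H^1}^2 = 2045 + 2000/3 = 8135/3.


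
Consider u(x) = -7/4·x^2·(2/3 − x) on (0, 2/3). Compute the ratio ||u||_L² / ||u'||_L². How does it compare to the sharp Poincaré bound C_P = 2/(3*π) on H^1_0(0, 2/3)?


||u||_L² / ||u'||_L² = sqrt(14)/21 < C_P = 2/(3*π).

u(x) = -7/4·x^2·(2/3 − x), so u'(x) = 7*x*(9*x - 4)/12.
u(x) = -7/4·x^2·(2/3 − x) vanishes at x = 0 and x = 2/3, so u ∈ H^1_0(0, 2/3). Differentiate via the product rule and integrate the resulting polynomials term by term.
  ∫_0^2/3 u² dx = ∫_0^2/3 (49*x^6/16 - 49*x^5/12 + 49*x^4/36) dx. Term by term:
    ∫_0^2/3 49*x^6/16 dx = 56/2187;  ∫_0^2/3 -49*x^5/12 dx = -392/6561;  ∫_0^2/3 49*x^4/36 dx = 392/10935.
  Sum: 56/2187 − 392/6561 + 392/10935 = 56/32805.
  ∫_0^2/3 (u')² dx = ∫_0^2/3 (441*x^4/16 - 49*x^3/2 + 49*x^2/9) dx. Term by term:
    ∫_0^2/3 441*x^4/16 dx = 98/135;  ∫_0^2/3 -49*x^3/2 dx = -98/81;  ∫_0^2/3 49*x^2/9 dx = 392/729.
  Sum: 98/135 − 98/81 + 392/729 = 196/3645.
∫_0^2/3 u² dx = 56/32805, so ||u||_L² = 2*sqrt(70)/405.
∫_0^2/3 (u')² dx = 196/3645, so ||u'||_L² = 14*sqrt(5)/135.
Ratio ||u||_L² / ||u'||_L² = sqrt(14)/21.
Sharp Poincaré constant on H^1_0(0, 2/3) is C_P = L/π = 2/(3*π), achieved by sin(3*π/2·x).
A polynomial bump cannot attain the sharp Poincaré constant (only the first sine eigenfunction does), so the ratio is strictly less than C_P, consistent with ||u||_L² ≤ C_P ||u'||_L².


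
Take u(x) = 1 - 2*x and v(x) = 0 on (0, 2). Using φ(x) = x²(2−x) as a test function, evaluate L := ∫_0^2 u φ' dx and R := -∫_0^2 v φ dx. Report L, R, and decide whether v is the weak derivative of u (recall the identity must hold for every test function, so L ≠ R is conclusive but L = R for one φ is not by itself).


LHS = 8/3, RHS = 0. No, v is not the weak derivative of u.

u(x) = 1 - 2*x, classical derivative u'(x) = -2.
φ(x) = x²(2−x), so φ'(x) = x*(4 - 3*x).
Note φ(0) = φ(2) = 0, so the boundary term u·φ vanishes.
LHS = ∫_0^2 u(x) φ'(x) dx = ∫_0^2 (6*x^3 - 11*x^2 + 4*x) dx. Term by term:
  ∫_0^2 6*x^3 dx = 24;  ∫_0^2 -11*x^2 dx = -88/3;  ∫_0^2 4*x dx = 8.
Sum: 24 − 88/3 + 8 = 8/3.
So LHS = 8/3.
∫_0^2 v(x) φ(x) dx = ∫_0^2 (0) dx. Term by term:
  ∫_0^2 0 dx = 0.
So RHS = -∫_0^2 v(x) φ(x) dx = 0.
LHS − RHS = 8/3 ≠ 0, so the identity fails.
(For a valid weak derivative the identity must hold for EVERY test function, in particular this one. The failure shows v is NOT the weak derivative of u.)
Correct weak derivative would be u'(x) = -2.


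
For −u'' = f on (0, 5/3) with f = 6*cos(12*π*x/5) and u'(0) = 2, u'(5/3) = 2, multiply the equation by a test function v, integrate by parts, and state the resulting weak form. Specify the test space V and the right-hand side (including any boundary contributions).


V = H^1(0, 5/3) (v unrestricted at boundary; u is determined up to an additive constant); weak form: ∫_0^5/3 u'v' dx = ∫_0^5/3 (6*cos(12*π*x/5)) v dx + 2·v(5/3) − 2·v(0) for all v ∈ V.

Multiply both sides by a test function v and integrate from 0 to 5/3:
  ∫_0^5/3 −u''(x) v(x) dx = ∫_0^5/3 f(x) v(x) dx.
Integrate the LHS by parts once:
  ∫_0^5/3 −u'' v dx = −[u'(x) v(x)]_0^5/3 + ∫_0^5/3 u'(x) v'(x) dx.
Thus ∫_0^5/3 u'(x) v'(x) dx = ∫_0^5/3 f(x) v(x) dx + [u'(x) v(x)]_0^5/3.
Choose V so that boundary terms are either known or forced to vanish.
u has inhomogeneous Neumann u'(0) = 2, u'(5/3) = 2. [u' v]_0^5/3 = (2)·v(5/3) − (2)·v(0) = 2·v(5/3) − 2·v(0). Take V = H^1(0, 5/3); boundary term becomes part of RHS.
Weak formulation: find u (satisfying any essential BC) such that ∫_0^5/3 u'(x) v'(x) dx = ∫_0^5/3 f v dx + 2·v(5/3) − 2·v(0) for all v ∈ V (Neumann data are natural BCs: they enter the RHS as boundary terms).
Substituting f(x) = 6*cos(12*π*x/5), the right-hand side is ∫_0^5/3 (6*cos(12*π*x/5)) v dx + 2·v(5/3) − 2·v(0).
Compatibility check (pure Neumann): taking v ≡ 1 ∈ V gives 0 = ∫_0^5/3 f dx + (2) − (2), i.e. ∫_0^5/3 f dx must equal u'(0) − u'(5/3) = 0. Indeed ∫_0^5/3 (6*cos(12*π*x/5)) dx = 0, so the data are compatible. The solution is then unique only up to an additive constant (fix it e.g. by requiring ∫_0^5/3 u dx = 0).


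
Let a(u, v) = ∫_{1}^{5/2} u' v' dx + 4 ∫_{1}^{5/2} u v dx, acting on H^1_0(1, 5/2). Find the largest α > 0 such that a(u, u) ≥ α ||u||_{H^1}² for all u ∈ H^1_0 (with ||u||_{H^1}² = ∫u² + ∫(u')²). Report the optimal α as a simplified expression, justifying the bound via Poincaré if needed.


α = 1

Coercivity of a(·,·) on H^1_0(1, 5/2) means a(u, u) ≥ α ||u||_{H^1}² for every u ∈ H^1_0.
The interval has length L = 3/2, and Poincaré/coercivity depend only on L. Here a(u, u) = ∫(u')² + (4)·∫u².
Here c = 4 ≥ 1, so a(u,u) = ∫(u')² + c∫u² ≥ ∫(u')² + ∫u² = ||u||_{H^1}², i.e. α = 1 works. No larger α is possible: a(u,u) ≥ α||u||_{H^1}² means (1−α)∫(u')² ≥ (α−c)∫u², and for the modes u_n = sin(nπ(x−x₀)/L) (x₀ the left endpoint) one has ∫u_n²/∫(u_n')² = (L/(nπ))² → 0, so a(u_n,u_n)/||u_n||_{H^1}² → 1. Hence the optimal constant is α = 1.
Therefore α = 1.
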